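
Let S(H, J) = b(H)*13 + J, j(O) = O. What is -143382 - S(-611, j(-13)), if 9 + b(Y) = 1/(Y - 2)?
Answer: -87813463/613 ≈ -1.4325e+5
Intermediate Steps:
b(Y) = -9 + 1/(-2 + Y) (b(Y) = -9 + 1/(Y - 2) = -9 + 1/(-2 + Y))
S(H, J) = J + 13*(19 - 9*H)/(-2 + H) (S(H, J) = ((19 - 9*H)/(-2 + H))*13 + J = 13*(19 - 9*H)/(-2 + H) + J = J + 13*(19 - 9*H)/(-2 + H))
-143382 - S(-611, j(-13)) = -143382 - (247 - 117*(-611) - 13*(-2 - 611))/(-2 - 611) = -143382 - (247 + 71487 - 13*(-613))/(-613) = -143382 - (-1)*(247 + 71487 + 7969)/613 = -143382 - (-1)*79703/613 = -143382 - 1*(-79703/613) = -143382 + 79703/613 = -87813463/613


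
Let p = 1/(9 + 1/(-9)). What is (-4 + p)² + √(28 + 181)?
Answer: 96721/6400 + √209 ≈ 29.569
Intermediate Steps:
p = 9/80 (p = 1/(9 + 1*(-⅑)) = 1/(9 - ⅑) = 1/(80/9) = 9/80 ≈ 0.11250)
(-4 + p)² + √(28 + 181) = (-4 + 9/80)² + √(28 + 181) = (-311/80)² + √209 = 96721/6400 + √209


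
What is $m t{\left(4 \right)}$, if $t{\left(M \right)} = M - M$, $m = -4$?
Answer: $0$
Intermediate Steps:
$t{\left(M \right)} = 0$
$m t{\left(4 \right)} = \left(-4\right) 0 = 0$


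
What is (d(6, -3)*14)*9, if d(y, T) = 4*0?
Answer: 0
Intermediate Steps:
d(y, T) = 0
(d(6, -3)*14)*9 = (0*14)*9 = 0*9 = 0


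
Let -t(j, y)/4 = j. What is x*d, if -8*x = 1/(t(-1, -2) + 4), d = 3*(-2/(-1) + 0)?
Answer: -3/32 ≈ -0.093750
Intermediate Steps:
t(j, y) = -4*j
d = 6 (d = 3*(-2*(-1) + 0) = 3*(2 + 0) = 3*2 = 6)
x = -1/64 (x = -1/(8*(-4*(-1) + 4)) = -1/(8*(4 + 4)) = -⅛/8 = -⅛*⅛ = -1/64 ≈ -0.015625)
x*d = -1/64*6 = -3/32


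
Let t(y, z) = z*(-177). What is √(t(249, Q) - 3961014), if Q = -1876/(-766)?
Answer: 2*I*√145275192651/383 ≈ 1990.3*I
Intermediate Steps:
Q = 938/383 (Q = -1876*(-1/766) = 938/383 ≈ 2.4491)
t(y, z) = -177*z
√(t(249, Q) - 3961014) = √(-177*938/383 - 3961014) = √(-166026/383 - 3961014) = √(-1517234388/383) = 2*I*√145275192651/383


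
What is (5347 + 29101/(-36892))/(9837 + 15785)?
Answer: 197232423/945246824 ≈ 0.20866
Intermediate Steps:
(5347 + 29101/(-36892))/(9837 + 15785) = (5347 + 29101*(-1/36892))/25622 = (5347 - 29101/36892)*(1/25622) = (197232423/36892)*(1/25622) = 197232423/945246824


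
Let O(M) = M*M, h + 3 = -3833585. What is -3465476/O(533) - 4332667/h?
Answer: -12054344172525/1089080181332 ≈ -11.068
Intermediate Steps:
h = -3833588 (h = -3 - 3833585 = -3833588)
O(M) = M²
-3465476/O(533) - 4332667/h = -3465476/(533²) - 4332667/(-3833588) = -3465476/284089 - 4332667*(-1/3833588) = -3465476*1/284089 + 4332667/3833588 = -3465476/284089 + 4332667/3833588 = -12054344172525/1089080181332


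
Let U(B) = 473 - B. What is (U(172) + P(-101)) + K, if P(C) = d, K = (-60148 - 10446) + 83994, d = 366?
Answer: 14067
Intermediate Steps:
K = 13400 (K = -70594 + 83994 = 13400)
P(C) = 366
(U(172) + P(-101)) + K = ((473 - 1*172) + 366) + 13400 = ((473 - 172) + 366) + 13400 = (301 + 366) + 13400 = 667 + 13400 = 14067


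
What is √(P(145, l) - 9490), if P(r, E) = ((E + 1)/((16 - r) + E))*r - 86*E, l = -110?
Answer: √2063765/239 ≈ 6.0108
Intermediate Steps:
P(r, E) = -86*E + r*(1 + E)/(16 + E - r) (P(r, E) = ((1 + E)/(16 + E - r))*r - 86*E = r*(1 + E)/(16 + E - r) - 86*E = -86*E + r*(1 + E)/(16 + E - r))
√(P(145, l) - 9490) = √((145 - 1376*(-110) - 86*(-110)² + 87*(-110)*145)/(16 - 110 - 1*145) - 9490) = √((145 + 151360 - 86*12100 - 1387650)/(16 - 110 - 145) - 9490) = √((145 + 151360 - 1040600 - 1387650)/(-239) - 9490) = √(-1/239*(-2276745) - 9490) = √(2276745/239 - 9490) = √(8635/239) = √2063765/239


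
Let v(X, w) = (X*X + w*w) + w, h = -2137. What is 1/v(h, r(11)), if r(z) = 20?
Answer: 1/4567189 ≈ 2.1895e-7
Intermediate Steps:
v(X, w) = w + X² + w² (v(X, w) = (X² + w²) + w = w + X² + w²)
1/v(h, r(11)) = 1/(20 + (-2137)² + 20²) = 1/(20 + 4566769 + 400) = 1/4567189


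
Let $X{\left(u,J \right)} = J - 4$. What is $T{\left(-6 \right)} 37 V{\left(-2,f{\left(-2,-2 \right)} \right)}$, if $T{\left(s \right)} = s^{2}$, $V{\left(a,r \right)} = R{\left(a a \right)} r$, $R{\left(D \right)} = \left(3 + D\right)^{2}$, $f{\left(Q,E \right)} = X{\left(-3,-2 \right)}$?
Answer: $-391608$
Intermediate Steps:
$X{\left(u,J \right)} = -4 + J$
$f{\left(Q,E \right)} = -6$ ($f{\left(Q,E \right)} = -4 - 2 = -6$)
$V{\left(a,r \right)} = r \left(3 + a^{2}\right)^{2}$ ($V{\left(a,r \right)} = \left(3 + a a\right)^{2} r = \left(3 + a^{2}\right)^{2} r = r \left(3 + a^{2}\right)^{2}$)
$T{\left(-6 \right)} 37 V{\left(-2,f{\left(-2,-2 \right)} \right)} = \left(-6\right)^{2} \cdot 37 \left(- 6 \left(3 + \left(-2\right)^{2}\right)^{2}\right) = 36 \cdot 37 \left(- 6 \left(3 + 4\right)^{2}\right) = 1332 \left(- 6 \cdot 7^{2}\right) = 1332 \left(\left(-6\right) 49\right) = 1332 \left(-294\right) = -391608$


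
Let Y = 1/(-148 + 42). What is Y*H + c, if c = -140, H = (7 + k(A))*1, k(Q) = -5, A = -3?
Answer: -7421/53 ≈ -140.02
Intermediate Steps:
Y = -1/106 (Y = 1/(-106) = -1/106 ≈ -0.0094340)
H = 2 (H = (7 - 5)*1 = 2*1 = 2)
Y*H + c = -1/106*2 - 140 = -1/53 - 140 = -7421/53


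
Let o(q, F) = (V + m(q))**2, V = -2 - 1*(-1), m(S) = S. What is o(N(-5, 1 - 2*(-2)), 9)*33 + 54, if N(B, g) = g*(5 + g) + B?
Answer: 63942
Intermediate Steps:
N(B, g) = B + g*(5 + g)
V = -1 (V = -2 + 1 = -1)
o(q, F) = (-1 + q)**2
o(N(-5, 1 - 2*(-2)), 9)*33 + 54 = (-1 + (-5 + (1 - 2*(-2))**2 + 5*(1 - 2*(-2))))**2*33 + 54 = (-1 + (-5 + (1 + 4)**2 + 5*(1 + 4)))**2*33 + 54 = (-1 + (-5 + 5**2 + 5*5))**2*33 + 54 = (-1 + (-5 + 25 + 25))**2*33 + 54 = (-1 + 45)**2*33 + 54 = 44**2*33 + 54 = 1936*33 + 54 = 63888 + 54 = 63942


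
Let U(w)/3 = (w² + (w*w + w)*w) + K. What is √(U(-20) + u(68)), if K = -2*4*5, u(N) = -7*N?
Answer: 2*I*√5549 ≈ 148.98*I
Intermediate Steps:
K = -40 (K = -8*5 = -40)
U(w) = -120 + 3*w² + 3*w*(w + w²) (U(w) = 3*((w² + (w*w + w)*w) - 40) = 3*((w² + (w² + w)*w) - 40) = 3*((w² + (w + w²)*w) - 40) = 3*((w² + w*(w + w²)) - 40) = 3*(-40 + w² + w*(w + w²)) = -120 + 3*w² + 3*w*(w + w²))
√(U(-20) + u(68)) = √((-120 + 3*(-20)³ + 6*(-20)²) - 7*68) = √((-120 + 3*(-8000) + 6*400) - 476) = √((-120 - 24000 + 2400) - 476) = √(-21720 - 476) = √(-22196) = 2*I*√5549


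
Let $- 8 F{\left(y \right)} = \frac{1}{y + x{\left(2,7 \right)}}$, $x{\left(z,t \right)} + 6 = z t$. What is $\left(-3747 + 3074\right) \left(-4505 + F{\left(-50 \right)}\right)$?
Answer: $\frac{1018705967}{336} \approx 3.0319 \cdot 10^{6}$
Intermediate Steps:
$x{\left(z,t \right)} = -6 + t z$ ($x{\left(z,t \right)} = -6 + z t = -6 + t z$)
$F{\left(y \right)} = - \frac{1}{8 \left(8 + y\right)}$ ($F{\left(y \right)} = - \frac{1}{8 \left(y + \left(-6 + 7 \cdot 2\right)\right)} = - \frac{1}{8 \left(y + \left(-6 + 14\right)\right)} = - \frac{1}{8 \left(y + 8\right)} = - \frac{1}{8 \left(8 + y\right)}$)
$\left(-3747 + 3074\right) \left(-4505 + F{\left(-50 \right)}\right) = \left(-3747 + 3074\right) \left(-4505 - \frac{1}{64 + 8 \left(-50\right)}\right) = - 673 \left(-4505 - \frac{1}{64 - 400}\right) = - 673 \left(-4505 - \frac{1}{-336}\right) = - 673 \left(-4505 - - \frac{1}{336}\right) = - 673 \left(-4505 + \frac{1}{336}\right) = \left(-673\right) \left(- \frac{1513679}{336}\right) = \frac{1018705967}{336}$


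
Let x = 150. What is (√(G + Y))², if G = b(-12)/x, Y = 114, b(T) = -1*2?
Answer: 8549/75 ≈ 113.99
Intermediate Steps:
b(T) = -2
G = -1/75 (G = -2/150 = -2*1/150 = -1/75 ≈ -0.013333)
(√(G + Y))² = (√(-1/75 + 114))² = (√(8549/75))² = (√25647/15)² = 8549/75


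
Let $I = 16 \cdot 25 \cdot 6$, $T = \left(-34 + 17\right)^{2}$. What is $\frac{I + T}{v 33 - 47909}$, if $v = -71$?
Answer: $- \frac{2689}{50252} \approx -0.05351$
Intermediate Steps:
$T = 289$ ($T = \left(-17\right)^{2} = 289$)
$I = 2400$ ($I = 400 \cdot 6 = 2400$)
$\frac{I + T}{v 33 - 47909} = \frac{2400 + 289}{\left(-71\right) 33 - 47909} = \frac{2689}{-2343 - 47909} = \frac{2689}{-50252} = 2689 \left(- \frac{1}{50252}\right) = - \frac{2689}{50252}$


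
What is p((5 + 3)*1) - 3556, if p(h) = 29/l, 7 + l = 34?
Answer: -95983/27 ≈ -3554.9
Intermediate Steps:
l = 27 (l = -7 + 34 = 27)
p(h) = 29/27
p((5 + 3)*1) - 3556 = 29/27 - 3556 = -95983/27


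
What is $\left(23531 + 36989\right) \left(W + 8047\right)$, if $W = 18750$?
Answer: $1621754440$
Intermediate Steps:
$\left(23531 + 36989\right) \left(W + 8047\right) = \left(23531 + 36989\right) \left(18750 + 8047\right) = 60520 \cdot 26797 = 1621754440$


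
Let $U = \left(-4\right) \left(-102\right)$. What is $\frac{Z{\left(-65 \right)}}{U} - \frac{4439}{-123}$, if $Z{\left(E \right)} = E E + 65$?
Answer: $\frac{389797}{8364} \approx 46.604$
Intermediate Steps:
$U = 408$
$Z{\left(E \right)} = 65 + E^{2}$ ($Z{\left(E \right)} = E^{2} + 65 = 65 + E^{2}$)
$\frac{Z{\left(-65 \right)}}{U} - \frac{4439}{-123} = \frac{65 + \left(-65\right)^{2}}{408} - \frac{4439}{-123} = \left(65 + 4225\right) \frac{1}{408} - - \frac{4439}{123} = 4290 \cdot \frac{1}{408} + \frac{4439}{123} = \frac{715}{68} + \frac{4439}{123} = \frac{389797}{8364}$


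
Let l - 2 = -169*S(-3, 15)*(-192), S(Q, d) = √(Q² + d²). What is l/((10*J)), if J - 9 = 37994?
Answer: 1/190015 + 48672*√26/190015 ≈ 1.3061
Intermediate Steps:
J = 38003 (J = 9 + 37994 = 38003)
l = 2 + 97344*√26 (l = 2 - 169*√((-3)² + 15²)*(-192) = 2 - 169*√(9 + 225)*(-192) = 2 - 507*√26*(-192) = 2 + 97344*√26 ≈ 4.9636e+5)
l/((10*J)) = (2 + 97344*√26)/((10*38003)) = (2 + 97344*√26)/380030 = (2 + 97344*√26)*(1/380030) = 1/190015 + 48672*√26/190015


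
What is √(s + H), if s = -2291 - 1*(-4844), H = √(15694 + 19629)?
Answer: √(2553 + √35323) ≈ 52.354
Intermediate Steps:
H = √35323 ≈ 187.94
s = 2553 (s = -2291 + 4844 = 2553)
√(s + H) = √(2553 + √35323)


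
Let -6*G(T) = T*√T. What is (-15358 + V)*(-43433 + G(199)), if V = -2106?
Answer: 758513912 + 1737668*√199/3 ≈ 7.6669e+8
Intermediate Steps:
G(T) = -T^(3/2)/6 (G(T) = -T*√T/6 = -T^(3/2)/6)
(-15358 + V)*(-43433 + G(199)) = (-15358 - 2106)*(-43433 - 199*√199/6) = -17464*(-43433 - 199*√199/6) = 758513912 + 1737668*√199/3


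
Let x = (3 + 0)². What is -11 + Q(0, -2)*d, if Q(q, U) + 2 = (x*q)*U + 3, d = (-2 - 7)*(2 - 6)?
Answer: 25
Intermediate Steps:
x = 9 (x = 3² = 9)
d = 36 (d = -9*(-4) = 36)
Q(q, U) = 1 + 9*U*q (Q(q, U) = -2 + ((9*q)*U + 3) = -2 + (9*U*q + 3) = -2 + (3 + 9*U*q) = 1 + 9*U*q)
-11 + Q(0, -2)*d = -11 + (1 + 9*(-2)*0)*36 = -11 + (1 + 0)*36 = -11 + 1*36 = -11 + 36 = 25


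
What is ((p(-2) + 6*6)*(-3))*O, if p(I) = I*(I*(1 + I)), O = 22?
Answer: -2112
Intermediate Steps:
p(I) = I²*(1 + I)
((p(-2) + 6*6)*(-3))*O = (((-2)²*(1 - 2) + 6*6)*(-3))*22 = ((4*(-1) + 36)*(-3))*22 = ((-4 + 36)*(-3))*22 = (32*(-3))*22 = -96*22 = -2112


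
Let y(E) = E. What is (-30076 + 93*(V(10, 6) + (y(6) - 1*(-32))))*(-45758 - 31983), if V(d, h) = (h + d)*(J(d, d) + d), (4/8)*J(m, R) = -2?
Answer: 1369329974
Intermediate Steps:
J(m, R) = -4 (J(m, R) = 2*(-2) = -4)
V(d, h) = (-4 + d)*(d + h) (V(d, h) = (h + d)*(-4 + d) = (d + h)*(-4 + d) = (-4 + d)*(d + h))
(-30076 + 93*(V(10, 6) + (y(6) - 1*(-32))))*(-45758 - 31983) = (-30076 + 93*((10² - 4*10 - 4*6 + 10*6) + (6 - 1*(-32))))*(-45758 - 31983) = (-30076 + 93*((100 - 40 - 24 + 60) + (6 + 32)))*(-77741) = (-30076 + 93*(96 + 38))*(-77741) = (-30076 + 93*134)*(-77741) = (-30076 + 12462)*(-77741) = -17614*(-77741) = 1369329974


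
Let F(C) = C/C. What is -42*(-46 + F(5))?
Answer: 1890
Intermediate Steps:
F(C) = 1
-42*(-46 + F(5)) = -42*(-46 + 1) = -42*(-45) = 1890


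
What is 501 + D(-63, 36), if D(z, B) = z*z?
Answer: 4470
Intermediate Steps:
D(z, B) = z²
501 + D(-63, 36) = 501 + (-63)² = 501 + 3969 = 4470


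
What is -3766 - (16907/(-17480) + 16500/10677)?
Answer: -234323799107/62211320 ≈ -3766.6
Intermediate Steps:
-3766 - (16907/(-17480) + 16500/10677) = -3766 - (16907*(-1/17480) + 16500*(1/10677)) = -3766 - (-16907/17480 + 5500/3559) = -3766 - 1*35967987/62211320 = -3766 - 35967987/62211320 = -234323799107/62211320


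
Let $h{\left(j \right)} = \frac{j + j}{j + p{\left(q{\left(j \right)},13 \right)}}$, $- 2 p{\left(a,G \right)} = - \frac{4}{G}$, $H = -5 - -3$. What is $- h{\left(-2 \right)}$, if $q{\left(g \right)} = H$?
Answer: $- \frac{13}{6} \approx -2.1667$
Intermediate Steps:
$H = -2$ ($H = -5 + 3 = -2$)
$q{\left(g \right)} = -2$
$p{\left(a,G \right)} = \frac{2}{G}$ ($p{\left(a,G \right)} = - \frac{\left(-4\right) \frac{1}{G}}{2} = \frac{2}{G}$)
$h{\left(j \right)} = \frac{2 j}{\frac{2}{13} + j}$ ($h{\left(j \right)} = \frac{j + j}{j + \frac{2}{13}} = \frac{2 j}{j + 2 \cdot \frac{1}{13}} = \frac{2 j}{j + \frac{2}{13}} = \frac{2 j}{\frac{2}{13} + j}$)
$- h{\left(-2 \right)} = - \frac{26 \left(-2\right)}{2 + 13 \left(-2\right)} = - \frac{26 \left(-2\right)}{2 - 26} = - \frac{26 \left(-2\right)}{-24} = - \frac{26 \left(-2\right) \left(-1\right)}{24} = \left(-1\right) \frac{13}{6} = - \frac{13}{6}$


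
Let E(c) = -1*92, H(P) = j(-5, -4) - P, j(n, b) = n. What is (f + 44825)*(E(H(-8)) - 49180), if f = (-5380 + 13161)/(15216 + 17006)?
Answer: -35583226624116/16111 ≈ -2.2086e+9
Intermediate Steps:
H(P) = -5 - P
E(c) = -92
f = 7781/32222 ≈ 0.24148
(f + 44825)*(E(H(-8)) - 49180) = (7781/32222 + 44825)*(-92 - 49180) = (1444358931/32222)*(-49272) = -35583226624116/16111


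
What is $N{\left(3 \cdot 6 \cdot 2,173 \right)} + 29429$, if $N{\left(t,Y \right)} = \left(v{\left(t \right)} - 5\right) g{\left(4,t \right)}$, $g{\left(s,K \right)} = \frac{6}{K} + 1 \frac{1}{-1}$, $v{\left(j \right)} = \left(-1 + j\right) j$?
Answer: $\frac{170299}{6} \approx 28383.0$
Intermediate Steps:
$v{\left(j \right)} = j \left(-1 + j\right)$
$g{\left(s,K \right)} = -1 + \frac{6}{K}$ ($g{\left(s,K \right)} = \frac{6}{K} + 1 \left(-1\right) = \frac{6}{K} - 1 = -1 + \frac{6}{K}$)
$N{\left(t,Y \right)} = \frac{\left(-5 + t \left(-1 + t\right)\right) \left(6 - t\right)}{t}$ ($N{\left(t,Y \right)} = \left(t \left(-1 + t\right) - 5\right) \frac{6 - t}{t} = \left(-5 + t \left(-1 + t\right)\right) \frac{6 - t}{t} = \frac{\left(-5 + t \left(-1 + t\right)\right) \left(6 - t\right)}{t}$)
$N{\left(3 \cdot 6 \cdot 2,173 \right)} + 29429 = \left(-1 - \left(3 \cdot 6 \cdot 2\right)^{2} - \frac{30}{3 \cdot 6 \cdot 2} + 7 \cdot 3 \cdot 6 \cdot 2\right) + 29429 = \left(-1 - \left(18 \cdot 2\right)^{2} - \frac{30}{18 \cdot 2} + 7 \cdot 18 \cdot 2\right) + 29429 = \left(-1 - 36^{2} - \frac{30}{36} + 7 \cdot 36\right) + 29429 = \left(-1 - 1296 - \frac{5}{6} + 252\right) + 29429 = - \frac{6275}{6} + 29429 = \frac{170299}{6}$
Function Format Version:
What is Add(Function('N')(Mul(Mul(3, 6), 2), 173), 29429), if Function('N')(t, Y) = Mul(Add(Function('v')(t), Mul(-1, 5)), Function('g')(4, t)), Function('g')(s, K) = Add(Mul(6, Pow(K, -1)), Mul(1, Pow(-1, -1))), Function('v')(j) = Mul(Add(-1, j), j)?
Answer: Rational(170299, 6) ≈ 28383.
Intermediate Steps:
Function('v')(j) = Mul(j, Add(-1, j))
Function('g')(s, K) = Add(-1, Mul(6, Pow(K, -1))) (Function('g')(s, K) = Add(Mul(6, Pow(K, -1)), Mul(1, -1)) = Add(Mul(6, Pow(K, -1)), -1) = Add(-1, Mul(6, Pow(K, -1))))
Function('N')(t, Y) = Mul(Pow(t, -1), Add(-5, Mul(t, Add(-1, t))), Add(6, Mul(-1, t))) (Function('N')(t, Y) = Mul(Add(Mul(t, Add(-1, t)), Mul(-1, 5)), Mul(Pow(t, -1), Add(6, Mul(-1, t)))) = Mul(Add(Mul(t, Add(-1, t)), -5), Mul(Pow(t, -1), Add(6, Mul(-1, t)))) = Mul(Add(-5, Mul(t, Add(-1, t))), Mul(Pow(t, -1), Add(6, Mul(-1, t)))) = Mul(Pow(t, -1), Add(-5, Mul(t, Add(-1, t))), Add(6, Mul(-1, t))))
Add(Function('N')(Mul(Mul(3, 6), 2), 173), 29429) = Add(Add(-1, Mul(-1, Pow(Mul(Mul(3, 6), 2), 2)), Mul(-30, Pow(Mul(Mul(3, 6), 2), -1)), Mul(7, Mul(Mul(3, 6), 2))), 29429) = Add(Add(-1, Mul(-1, Pow(Mul(18, 2), 2)), Mul(-30, Pow(Mul(18, 2), -1)), Mul(7, Mul(18, 2))), 29429) = Add(Add(-1, Mul(-1, Pow(36, 2)), Mul(-30, Pow(36, -1)), Mul(7, 36)), 29429) = Add(Add(-1, Mul(-1, 1296), Mul(-30, Rational(1, 36)), 252), 29429) = Add(Add(-1, -1296, Rational(-5, 6), 252), 29429) = Add(Rational(-6275, 6), 29429) = Rational(170299, 6)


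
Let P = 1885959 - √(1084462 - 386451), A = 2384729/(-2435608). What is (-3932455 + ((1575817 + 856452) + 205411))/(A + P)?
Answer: -2897150833521472324806520/4219963916467247568383469 - 1536169310998141120*√698011/4219963916467247568383469 ≈ -0.68684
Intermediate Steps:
A = -2384729/2435608 (A = 2384729*(-1/2435608) = -2384729/2435608 ≈ -0.97911)
P = 1885959 - √698011 ≈ 1.8851e+6
(-3932455 + ((1575817 + 856452) + 205411))/(A + P) = (-3932455 + ((1575817 + 856452) + 205411))/(-2384729/2435608 + (1885959 - √698011)) = (-3932455 + (2432269 + 205411))/(4593454443343/2435608 - √698011) = (-3932455 + 2637680)/(4593454443343/2435608 - √698011) = -1294775/(4593454443343/2435608 - √698011)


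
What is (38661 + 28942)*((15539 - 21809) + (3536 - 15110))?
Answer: -1206307932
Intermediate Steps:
(38661 + 28942)*((15539 - 21809) + (3536 - 15110)) = 67603*(-6270 - 11574) = 67603*(-17844) = -1206307932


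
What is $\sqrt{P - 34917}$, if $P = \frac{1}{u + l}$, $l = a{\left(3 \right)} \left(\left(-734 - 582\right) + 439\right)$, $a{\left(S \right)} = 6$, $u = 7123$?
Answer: $\frac{2 i \sqrt{30232194374}}{1861} \approx 186.86 i$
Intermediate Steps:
$l = -5262$ ($l = 6 \left(\left(-734 - 582\right) + 439\right) = 6 \left(-1316 + 439\right) = 6 \left(-877\right) = -5262$)
$P = \frac{1}{1861}$ ($P = \frac{1}{7123 - 5262} = \frac{1}{1861} \approx 0.00053735$)
$\sqrt{P - 34917} = \sqrt{\frac{1}{1861} - 34917} = \sqrt{- \frac{64980536}{1861}} = \frac{2 i \sqrt{30232194374}}{1861}$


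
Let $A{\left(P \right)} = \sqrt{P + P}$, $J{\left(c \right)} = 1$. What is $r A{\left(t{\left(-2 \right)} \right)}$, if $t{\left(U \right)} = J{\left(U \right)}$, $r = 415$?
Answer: $415 \sqrt{2} \approx 586.9$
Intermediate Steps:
$t{\left(U \right)} = 1$
$A{\left(P \right)} = \sqrt{2} \sqrt{P}$ ($A{\left(P \right)} = \sqrt{2 P} = \sqrt{2} \sqrt{P}$)
$r A{\left(t{\left(-2 \right)} \right)} = 415 \sqrt{2} \sqrt{1} = 415 \sqrt{2} \cdot 1 = 415 \sqrt{2}$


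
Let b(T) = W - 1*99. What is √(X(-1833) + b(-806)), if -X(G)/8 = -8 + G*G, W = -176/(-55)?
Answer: I*√671978595/5 ≈ 5184.5*I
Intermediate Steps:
W = 16/5 (W = -176*(-1/55) = 16/5 ≈ 3.2000)
b(T) = -479/5 (b(T) = 16/5 - 1*99 = 16/5 - 99 = -479/5)
X(G) = 64 - 8*G² (X(G) = -8*(-8 + G*G) = -8*(-8 + G²) = 64 - 8*G²)
√(X(-1833) + b(-806)) = √((64 - 8*(-1833)²) - 479/5) = √((64 - 8*3359889) - 479/5) = √((64 - 26879112) - 479/5) = √(-26879048 - 479/5) = √(-134395719/5) = I*√671978595/5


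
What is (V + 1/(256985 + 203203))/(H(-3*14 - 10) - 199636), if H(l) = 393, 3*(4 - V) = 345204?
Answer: 4813733821/8335385244 ≈ 0.57751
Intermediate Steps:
V = -115064 (V = 4 - 1/3*345204 = 4 - 115068 = -115064)
(V + 1/(256985 + 203203))/(H(-3*14 - 10) - 199636) = (-115064 + 1/(256985 + 203203))/(393 - 199636) = (-115064 + 1/460188)/(-199243) = (-115064 + 1/460188)*(-1/199243) = -52951072031/460188*(-1/199243) = 4813733821/8335385244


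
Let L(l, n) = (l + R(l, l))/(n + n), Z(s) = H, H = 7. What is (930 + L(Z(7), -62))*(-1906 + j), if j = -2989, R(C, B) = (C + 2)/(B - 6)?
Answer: -141103270/31 ≈ -4.5517e+6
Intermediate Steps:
R(C, B) = (2 + C)/(-6 + B)
Z(s) = 7
L(l, n) = (l + (2 + l)/(-6 + l))/(2*n) (L(l, n) = (l + (2 + l)/(-6 + l))/(n + n) = (l + (2 + l)/(-6 + l))/((2*n)) = (l + (2 + l)/(-6 + l))*(1/(2*n)) = (l + (2 + l)/(-6 + l))/(2*n))
(930 + L(Z(7), -62))*(-1906 + j) = (930 + (½)*(2 + 7 + 7*(-6 + 7))/(-62*(-6 + 7)))*(-1906 - 2989) = (930 + (½)*(-1/62)*(2 + 7 + 7*1)/1)*(-4895) = (930 + (½)*(-1/62)*1*(2 + 7 + 7))*(-4895) = (930 + (½)*(-1/62)*1*16)*(-4895) = (930 - 4/31)*(-4895) = (28826/31)*(-4895) = -141103270/31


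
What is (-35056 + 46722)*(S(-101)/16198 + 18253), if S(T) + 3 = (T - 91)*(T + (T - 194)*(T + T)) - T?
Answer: 1657973693232/8099 ≈ 2.0471e+8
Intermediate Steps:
S(T) = -3 - T + (-91 + T)*(T + 2*T*(-194 + T)) (S(T) = -3 + ((T - 91)*(T + (T - 194)*(T + T)) - T) = -3 + ((-91 + T)*(T + (-194 + T)*(2*T)) - T) = -3 + ((-91 + T)*(T + 2*T*(-194 + T)) - T) = -3 + (-T + (-91 + T)*(T + 2*T*(-194 + T))) = -3 - T + (-91 + T)*(T + 2*T*(-194 + T)))
(-35056 + 46722)*(S(-101)/16198 + 18253) = (-35056 + 46722)*((-3 - 569*(-101)² + 2*(-101)³ + 35216*(-101))/16198 + 18253) = 11666*((-3 - 569*10201 + 2*(-1030301) - 3556816)*(1/16198) + 18253) = 11666*((-3 - 5804369 - 2060602 - 3556816)*(1/16198) + 18253) = 11666*(-11421790*1/16198 + 18253) = 11666*(-5710895/8099 + 18253) = 11666*(142120152/8099) = 1657973693232/8099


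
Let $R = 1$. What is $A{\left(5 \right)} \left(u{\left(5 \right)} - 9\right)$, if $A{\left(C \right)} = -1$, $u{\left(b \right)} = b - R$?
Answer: $5$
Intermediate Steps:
$u{\left(b \right)} = -1 + b$ ($u{\left(b \right)} = b - 1 = -1 + b$)
$A{\left(5 \right)} \left(u{\left(5 \right)} - 9\right) = - (\left(-1 + 5\right) - 9) = - (4 - 9) = \left(-1\right) \left(-5\right) = 5$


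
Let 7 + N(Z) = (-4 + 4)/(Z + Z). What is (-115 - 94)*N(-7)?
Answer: 1463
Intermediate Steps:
N(Z) = -7 (N(Z) = -7 + (-4 + 4)/(Z + Z) = -7 + 0/((2*Z)) = -7 + 0*(1/(2*Z)) = -7 + 0 = -7)
(-115 - 94)*N(-7) = (-115 - 94)*(-7) = -209*(-7) = 1463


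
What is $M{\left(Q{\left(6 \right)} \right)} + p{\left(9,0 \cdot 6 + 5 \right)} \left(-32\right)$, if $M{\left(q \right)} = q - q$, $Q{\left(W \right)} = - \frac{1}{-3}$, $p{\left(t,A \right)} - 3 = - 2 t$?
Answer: $480$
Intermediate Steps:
$p{\left(t,A \right)} = 3 - 2 t$
$Q{\left(W \right)} = \frac{1}{3}$ ($Q{\left(W \right)} = \left(-1\right) \left(- \frac{1}{3}\right) = \frac{1}{3}$)
$M{\left(q \right)} = 0$
$M{\left(Q{\left(6 \right)} \right)} + p{\left(9,0 \cdot 6 + 5 \right)} \left(-32\right) = 0 + \left(3 - 18\right) \left(-32\right) = 0 - -480 = 0 + 480 = 480$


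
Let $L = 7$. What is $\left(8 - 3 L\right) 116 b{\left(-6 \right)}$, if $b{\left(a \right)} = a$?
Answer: $9048$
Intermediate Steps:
$\left(8 - 3 L\right) 116 b{\left(-6 \right)} = \left(8 - 21\right) 116 \left(-6\right) = \left(-13\right) 116 \left(-6\right) = \left(-1508\right) \left(-6\right) = 9048$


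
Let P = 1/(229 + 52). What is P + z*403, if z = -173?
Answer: -19591038/281 ≈ -69719.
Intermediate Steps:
P = 1/281 ≈ 0.0035587
P + z*403 = 1/281 - 173*403 = 1/281 - 69719 = -19591038/281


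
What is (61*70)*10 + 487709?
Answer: 530409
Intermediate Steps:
(61*70)*10 + 487709 = 4270*10 + 487709 = 42700 + 487709 = 530409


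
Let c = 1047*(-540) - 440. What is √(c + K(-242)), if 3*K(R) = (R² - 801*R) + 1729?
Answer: 5*I*√173199/3 ≈ 693.62*I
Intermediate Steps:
c = -565820 (c = -565380 - 440 = -565820)
K(R) = 1729/3 - 267*R + R²/3 (K(R) = ((R² - 801*R) + 1729)/3 = (1729 + R² - 801*R)/3 = 1729/3 - 267*R + R²/3)
√(c + K(-242)) = √(-565820 + (1729/3 - 267*(-242) + (⅓)*(-242)²)) = √(-565820 + (1729/3 + 64614 + (⅓)*58564)) = √(-565820 + (1729/3 + 64614 + 58564/3)) = √(-565820 + 254135/3) = √(-1443325/3) = 5*I*√173199/3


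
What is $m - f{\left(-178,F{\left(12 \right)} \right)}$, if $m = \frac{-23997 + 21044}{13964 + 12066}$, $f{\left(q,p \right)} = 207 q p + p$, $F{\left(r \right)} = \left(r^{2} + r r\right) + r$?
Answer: $\frac{287722602047}{26030} \approx 1.1054 \cdot 10^{7}$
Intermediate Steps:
$F{\left(r \right)} = r + 2 r^{2}$ ($F{\left(r \right)} = \left(r^{2} + r^{2}\right) + r = 2 r^{2} + r = r + 2 r^{2}$)
$f{\left(q,p \right)} = p + 207 p q$ ($f{\left(q,p \right)} = 207 p q + p = p + 207 p q$)
$m = - \frac{2953}{26030} \approx -0.11345$
$m - f{\left(-178,F{\left(12 \right)} \right)} = - \frac{2953}{26030} - 12 \left(1 + 2 \cdot 12\right) \left(1 + 207 \left(-178\right)\right) = - \frac{2953}{26030} - 12 \left(1 + 24\right) \left(1 - 36846\right) = - \frac{2953}{26030} - 12 \cdot 25 \left(-36845\right) = - \frac{2953}{26030} - 300 \left(-36845\right) = - \frac{2953}{26030} - -11053500 = - \frac{2953}{26030} + 11053500 = \frac{287722602047}{26030}$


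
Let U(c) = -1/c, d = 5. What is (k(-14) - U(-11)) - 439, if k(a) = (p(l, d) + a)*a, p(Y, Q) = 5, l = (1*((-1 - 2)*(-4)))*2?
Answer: -3444/11 ≈ -313.09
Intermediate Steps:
l = 24 (l = (1*(-3*(-4)))*2 = (1*12)*2 = 12*2 = 24)
k(a) = a*(5 + a) (k(a) = (5 + a)*a = a*(5 + a))
(k(-14) - U(-11)) - 439 = (-14*(5 - 14) - (-1)/(-11)) - 439 = (-14*(-9) - (-1)*(-1)/11) - 439 = (126 - 1*1/11) - 439 = (126 - 1/11) - 439 = 1385/11 - 439 = -3444/11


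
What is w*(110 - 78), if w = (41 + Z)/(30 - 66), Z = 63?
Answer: -832/9 ≈ -92.444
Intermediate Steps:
w = -26/9 (w = (41 + 63)/(30 - 66) = 104/(-36) = 104*(-1/36) = -26/9 ≈ -2.8889)
w*(110 - 78) = -26*(110 - 78)/9 = -26/9*32 = -832/9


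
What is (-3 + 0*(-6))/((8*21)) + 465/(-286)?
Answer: -13163/8008 ≈ -1.6437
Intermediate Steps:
(-3 + 0*(-6))/((8*21)) + 465/(-286) = (-3 + 0)/168 + 465*(-1/286) = -3*1/168 - 465/286 = -1/56 - 465/286 = -13163/8008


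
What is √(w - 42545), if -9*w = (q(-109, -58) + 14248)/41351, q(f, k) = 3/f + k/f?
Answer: I*√7778868993164538838/13521777 ≈ 206.26*I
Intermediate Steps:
w = -1553087/40565331 (w = -((3 - 58)/(-109) + 14248)/(9*41351) = -(-1/109*(-55) + 14248)/(9*41351) = -(55/109 + 14248)/(9*41351) = -1553087/(981*41351) = -⅑*1553087/4507259 = -1553087/40565331 ≈ -0.038286)
√(w - 42545) = √(-1553087/40565331 - 42545) = √(-1725853560482/40565331) = I*√7778868993164538838/13521777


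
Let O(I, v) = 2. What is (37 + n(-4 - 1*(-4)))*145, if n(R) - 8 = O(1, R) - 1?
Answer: 6670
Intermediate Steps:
n(R) = 9 (n(R) = 8 + (2 - 1) = 8 + 1 = 9)
(37 + n(-4 - 1*(-4)))*145 = (37 + 9)*145 = 46*145 = 6670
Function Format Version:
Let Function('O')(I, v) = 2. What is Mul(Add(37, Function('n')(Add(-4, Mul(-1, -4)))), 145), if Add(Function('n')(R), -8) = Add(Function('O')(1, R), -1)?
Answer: 6670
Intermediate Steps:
Function('n')(R) = 9 (Function('n')(R) = Add(8, Add(2, -1)) = Add(8, 1) = 9)
Mul(Add(37, Function('n')(Add(-4, Mul(-1, -4)))), 145) = Mul(Add(37, 9), 145) = Mul(46, 145) = 6670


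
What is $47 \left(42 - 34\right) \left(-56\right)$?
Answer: $-21056$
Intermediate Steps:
$47 \left(42 - 34\right) \left(-56\right) = 47 \cdot 8 \left(-56\right) = 376 \left(-56\right) = -21056$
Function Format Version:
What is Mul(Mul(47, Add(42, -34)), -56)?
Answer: -21056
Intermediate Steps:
Mul(Mul(47, Add(42, -34)), -56) = Mul(Mul(47, 8), -56) = Mul(376, -56) = -21056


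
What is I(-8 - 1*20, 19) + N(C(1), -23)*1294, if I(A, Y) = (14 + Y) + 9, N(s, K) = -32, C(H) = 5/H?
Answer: -41366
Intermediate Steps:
I(A, Y) = 23 + Y
I(-8 - 1*20, 19) + N(C(1), -23)*1294 = (23 + 19) - 32*1294 = 42 - 41408 = -41366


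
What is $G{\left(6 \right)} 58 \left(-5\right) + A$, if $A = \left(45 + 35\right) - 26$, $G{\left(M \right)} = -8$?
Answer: $2374$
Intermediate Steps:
$A = 54$ ($A = 80 - 26 = 54$)
$G{\left(6 \right)} 58 \left(-5\right) + A = - 8 \cdot 58 \left(-5\right) + 54 = \left(-8\right) \left(-290\right) + 54 = 2320 + 54 = 2374$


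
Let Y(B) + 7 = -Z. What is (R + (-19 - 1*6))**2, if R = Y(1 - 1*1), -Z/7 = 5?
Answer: 9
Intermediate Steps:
Z = -35 (Z = -7*5 = -35)
Y(B) = 28 (Y(B) = -7 - 1*(-35) = -7 + 35 = 28)
R = 28
(R + (-19 - 1*6))**2 = (28 + (-19 - 1*6))**2 = (28 + (-19 - 6))**2 = (28 - 25)**2 = 3**2 = 9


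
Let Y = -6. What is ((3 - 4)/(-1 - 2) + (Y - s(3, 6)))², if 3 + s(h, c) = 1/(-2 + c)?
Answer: 1225/144 ≈ 8.5069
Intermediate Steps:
s(h, c) = -3 + 1/(-2 + c)
((3 - 4)/(-1 - 2) + (Y - s(3, 6)))² = ((3 - 4)/(-1 - 2) + (-6 - (7 - 3*6)/(-2 + 6)))² = (-1/(-3) + (-6 - (7 - 18)/4))² = (-1*(-⅓) + (-6 - (-11)/4))² = (⅓ + (-6 - 1*(-11/4)))² = (⅓ + (-6 + 11/4))² = (⅓ - 13/4)² = (-35/12)² = 1225/144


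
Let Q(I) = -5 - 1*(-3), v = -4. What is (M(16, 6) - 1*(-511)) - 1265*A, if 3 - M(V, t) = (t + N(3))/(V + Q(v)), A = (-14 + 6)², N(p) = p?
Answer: -1126253/14 ≈ -80447.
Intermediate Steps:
Q(I) = -2 (Q(I) = -5 + 3 = -2)
A = 64 (A = (-8)² = 64)
M(V, t) = 3 - (3 + t)/(-2 + V) (M(V, t) = 3 - (t + 3)/(V - 2) = 3 - (3 + t)/(-2 + V))
(M(16, 6) - 1*(-511)) - 1265*A = ((-9 - 1*6 + 3*16)/(-2 + 16) - 1*(-511)) - 1265*64 = ((-9 - 6 + 48)/14 + 511) - 80960 = ((1/14)*33 + 511) - 80960 = (33/14 + 511) - 80960 = 7187/14 - 80960 = -1126253/14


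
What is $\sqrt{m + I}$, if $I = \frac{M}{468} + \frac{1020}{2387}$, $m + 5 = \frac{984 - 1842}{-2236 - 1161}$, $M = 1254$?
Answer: $\frac{i \sqrt{656286957139155342}}{632473842} \approx 1.2809 i$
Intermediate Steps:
$m = - \frac{16127}{3397}$ ($m = -5 + \frac{984 - 1842}{-2236 - 1161} = -5 - \frac{858}{-3397} = -5 - - \frac{858}{3397} = -5 + \frac{858}{3397} = - \frac{16127}{3397} \approx -4.7474$)
$I = \frac{578443}{186186}$ ($I = \frac{1254}{468} + \frac{1020}{2387} = 1254 \cdot \frac{1}{468} + 1020 \cdot \frac{1}{2387} = \frac{209}{78} + \frac{1020}{2387} = \frac{578443}{186186} \approx 3.1068$)
$\sqrt{m + I} = \sqrt{- \frac{16127}{3397} + \frac{578443}{186186}} = \sqrt{- \frac{1037650751}{632473842}} = \frac{i \sqrt{656286957139155342}}{632473842}$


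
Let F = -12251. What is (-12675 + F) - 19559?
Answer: -44485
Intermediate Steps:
(-12675 + F) - 19559 = (-12675 - 12251) - 19559 = -24926 - 19559 = -44485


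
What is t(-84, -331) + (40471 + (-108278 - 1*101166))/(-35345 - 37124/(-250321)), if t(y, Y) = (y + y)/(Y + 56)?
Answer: 1192563608173/221188965525 ≈ 5.3916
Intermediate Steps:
t(y, Y) = 2*y/(56 + Y) (t(y, Y) = (2*y)/(56 + Y) = 2*y/(56 + Y))
t(-84, -331) + (40471 + (-108278 - 1*101166))/(-35345 - 37124/(-250321)) = 2*(-84)/(56 - 331) + (40471 + (-108278 - 1*101166))/(-35345 - 37124/(-250321)) = 2*(-84)/(-275) + (40471 + (-108278 - 101166))/(-35345 - 37124*(-1/250321)) = 2*(-84)*(-1/275) + (40471 - 209444)/(-35345 + 37124/250321) = 168/275 - 168973/(-8847558621/250321) = 168/275 - 168973*(-250321/8847558621) = 168/275 + 42297490333/8847558621 = 1192563608173/221188965525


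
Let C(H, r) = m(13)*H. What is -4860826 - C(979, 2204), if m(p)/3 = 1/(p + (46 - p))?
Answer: -223600933/46 ≈ -4.8609e+6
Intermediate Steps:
m(p) = 3/46 (m(p) = 3/(p + (46 - p)) = 3/46)
C(H, r) = 3*H/46
-4860826 - C(979, 2204) = -4860826 - 3*979/46 = -4860826 - 1*2937/46 = -4860826 - 2937/46 = -223600933/46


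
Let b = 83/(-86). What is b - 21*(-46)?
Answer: 82993/86 ≈ 965.04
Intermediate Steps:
b = -83/86 (b = 83*(-1/86) = -83/86 ≈ -0.96512)
b - 21*(-46) = -83/86 - 21*(-46) = -83/86 + 966 = 82993/86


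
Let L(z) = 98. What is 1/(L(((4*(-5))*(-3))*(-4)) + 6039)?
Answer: 1/6137 ≈ 0.00016295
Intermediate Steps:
1/(L(((4*(-5))*(-3))*(-4)) + 6039) = 1/(98 + 6039) = 1/6137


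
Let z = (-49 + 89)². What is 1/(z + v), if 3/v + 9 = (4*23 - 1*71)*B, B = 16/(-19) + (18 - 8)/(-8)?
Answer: 1341/2145524 ≈ 0.00062502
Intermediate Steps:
B = -159/76 (B = 16*(-1/19) + 10*(-⅛) = -16/19 - 5/4 = -159/76 ≈ -2.0921)
z = 1600 (z = 40² = 1600)
v = -76/1341 (v = 3/(-9 + (4*23 - 1*71)*(-159/76)) = 3/(-9 + (92 - 71)*(-159/76)) = 3/(-9 + 21*(-159/76)) = 3/(-9 - 3339/76) = 3/(-4023/76) = 3*(-76/4023) = -76/1341 ≈ -0.056674)
1/(z + v) = 1/(1600 - 76/1341) = 1/(2145524/1341) = 1341/2145524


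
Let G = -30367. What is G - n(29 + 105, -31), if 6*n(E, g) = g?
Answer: -182171/6 ≈ -30362.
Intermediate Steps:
n(E, g) = g/6
G - n(29 + 105, -31) = -30367 - (-31)/6 = -30367 - 1*(-31/6) = -30367 + 31/6 = -182171/6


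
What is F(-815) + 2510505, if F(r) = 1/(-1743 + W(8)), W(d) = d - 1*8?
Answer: 4375810214/1743 ≈ 2.5105e+6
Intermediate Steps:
W(d) = -8 + d (W(d) = d - 8 = -8 + d)
F(r) = -1/1743 (F(r) = 1/(-1743 + (-8 + 8)) = 1/(-1743 + 0) = 1/(-1743) = -1/1743)
F(-815) + 2510505 = -1/1743 + 2510505 = 4375810214/1743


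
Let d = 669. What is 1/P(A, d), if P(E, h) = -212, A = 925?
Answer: -1/212 ≈ -0.0047170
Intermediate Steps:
1/P(A, d) = 1/(-212) = -1/212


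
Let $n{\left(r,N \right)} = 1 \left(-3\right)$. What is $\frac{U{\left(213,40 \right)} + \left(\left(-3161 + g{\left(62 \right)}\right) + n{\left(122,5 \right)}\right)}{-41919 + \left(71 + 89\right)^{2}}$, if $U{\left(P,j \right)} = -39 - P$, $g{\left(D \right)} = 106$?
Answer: $\frac{3310}{16319} \approx 0.20283$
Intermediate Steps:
$n{\left(r,N \right)} = -3$
$\frac{U{\left(213,40 \right)} + \left(\left(-3161 + g{\left(62 \right)}\right) + n{\left(122,5 \right)}\right)}{-41919 + \left(71 + 89\right)^{2}} = \frac{\left(-39 - 213\right) + \left(\left(-3161 + 106\right) - 3\right)}{-41919 + \left(71 + 89\right)^{2}} = \frac{\left(-39 - 213\right) - 3058}{-41919 + 160^{2}} = \frac{-252 - 3058}{-41919 + 25600} = - \frac{3310}{-16319} = \left(-3310\right) \left(- \frac{1}{16319}\right) = \frac{3310}{16319}$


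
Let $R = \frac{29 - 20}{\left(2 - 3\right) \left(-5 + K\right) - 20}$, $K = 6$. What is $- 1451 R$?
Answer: $\frac{4353}{7} \approx 621.86$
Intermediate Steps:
$R = - \frac{3}{7}$ ($R = \frac{29 - 20}{\left(2 - 3\right) \left(-5 + 6\right) - 20} = \frac{9}{\left(-1\right) 1 - 20} = \frac{9}{-1 - 20} = \frac{9}{-21} = 9 \left(- \frac{1}{21}\right) = - \frac{3}{7} \approx -0.42857$)
$- 1451 R = \left(-1451\right) \left(- \frac{3}{7}\right) = \frac{4353}{7}$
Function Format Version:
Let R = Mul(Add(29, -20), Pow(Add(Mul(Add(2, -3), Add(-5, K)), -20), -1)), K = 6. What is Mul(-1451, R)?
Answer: Rational(4353, 7) ≈ 621.86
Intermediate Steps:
R = Rational(-3, 7) (R = Mul(Add(29, -20), Pow(Add(Mul(Add(2, -3), Add(-5, 6)), -20), -1)) = Mul(9, Pow(Add(Mul(-1, 1), -20), -1)) = Mul(9, Pow(Add(-1, -20), -1)) = Mul(9, Pow(-21, -1)) = Mul(9, Rational(-1, 21)) = Rational(-3, 7) ≈ -0.42857)
Mul(-1451, R) = Mul(-1451, Rational(-3, 7)) = Rational(4353, 7)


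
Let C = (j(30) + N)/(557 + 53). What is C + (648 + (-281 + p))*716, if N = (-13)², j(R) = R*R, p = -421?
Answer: -23583971/610 ≈ -38662.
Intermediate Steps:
j(R) = R²
N = 169
C = 1069/610 (C = (30² + 169)/(557 + 53) = (900 + 169)/610 = 1069*(1/610) = 1069/610 ≈ 1.7525)
C + (648 + (-281 + p))*716 = 1069/610 + (648 + (-281 - 421))*716 = 1069/610 + (648 - 702)*716 = 1069/610 - 54*716 = 1069/610 - 38664 = -23583971/610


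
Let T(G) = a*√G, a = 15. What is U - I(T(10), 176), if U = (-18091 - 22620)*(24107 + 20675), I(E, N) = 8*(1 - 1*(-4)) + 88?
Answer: -1823120130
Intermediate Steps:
T(G) = 15*√G
I(E, N) = 128 (I(E, N) = 8*(1 + 4) + 88 = 8*5 + 88 = 40 + 88 = 128)
U = -1823120002 (U = -40711*44782 = -1823120002)
U - I(T(10), 176) = -1823120002 - 1*128 = -1823120002 - 128 = -1823120130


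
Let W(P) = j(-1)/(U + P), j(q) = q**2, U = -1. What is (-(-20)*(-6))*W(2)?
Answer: -120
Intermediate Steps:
W(P) = 1/(-1 + P) (W(P) = (-1)**2/(-1 + P) = 1/(-1 + P))
(-(-20)*(-6))*W(2) = (-(-20)*(-6))/(-1 + 2) = -10*12/1 = -120*1 = -120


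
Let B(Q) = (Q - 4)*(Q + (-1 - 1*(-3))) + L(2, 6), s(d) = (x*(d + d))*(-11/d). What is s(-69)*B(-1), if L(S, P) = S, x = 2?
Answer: 132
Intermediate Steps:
s(d) = -44 (s(d) = (2*(d + d))*(-11/d) = (2*(2*d))*(-11/d) = (4*d)*(-11/d) = -44)
B(Q) = 2 + (-4 + Q)*(2 + Q) (B(Q) = (Q - 4)*(Q + (-1 - 1*(-3))) + 2 = (-4 + Q)*(Q + (-1 + 3)) + 2 = (-4 + Q)*(Q + 2) + 2 = (-4 + Q)*(2 + Q) + 2 = 2 + (-4 + Q)*(2 + Q))
s(-69)*B(-1) = -44*(-6 + (-1)**2 - 2*(-1)) = -44*(-6 + 1 + 2) = -44*(-3) = 132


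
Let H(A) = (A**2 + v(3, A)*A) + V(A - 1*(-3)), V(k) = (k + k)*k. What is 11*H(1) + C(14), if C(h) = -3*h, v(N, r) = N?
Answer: 354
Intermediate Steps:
V(k) = 2*k**2 (V(k) = (2*k)*k = 2*k**2)
H(A) = A**2 + 2*(3 + A)**2 + 3*A (H(A) = (A**2 + 3*A) + 2*(A - 1*(-3))**2 = (A**2 + 3*A) + 2*(A + 3)**2 = (A**2 + 3*A) + 2*(3 + A)**2 = A**2 + 2*(3 + A)**2 + 3*A)
11*H(1) + C(14) = 11*(18 + 3*1**2 + 15*1) - 3*14 = 11*(18 + 3*1 + 15) - 42 = 11*(18 + 3 + 15) - 42 = 11*36 - 42 = 396 - 42 = 354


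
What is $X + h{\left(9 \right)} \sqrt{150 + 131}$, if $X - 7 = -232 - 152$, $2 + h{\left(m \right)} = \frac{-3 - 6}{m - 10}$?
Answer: $-377 + 7 \sqrt{281} \approx -259.66$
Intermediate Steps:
$h{\left(m \right)} = -2 - \frac{9}{-10 + m}$ ($h{\left(m \right)} = -2 + \frac{-3 - 6}{m - 10} = -2 - \frac{9}{-10 + m}$)
$X = -377$ ($X = 7 - 384 = -377$)
$X + h{\left(9 \right)} \sqrt{150 + 131} = -377 + \frac{11 - 18}{-10 + 9} \sqrt{150 + 131} = -377 + \frac{11 - 18}{-1} \sqrt{281} = -377 + \left(-1\right) \left(-7\right) \sqrt{281} = -377 + 7 \sqrt{281}$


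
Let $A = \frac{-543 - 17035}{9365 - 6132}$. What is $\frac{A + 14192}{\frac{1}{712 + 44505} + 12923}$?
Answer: $\frac{345647474881}{314861488506} \approx 1.0978$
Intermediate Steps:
$A = - \frac{17578}{3233} \approx -5.4371$
$\frac{A + 14192}{\frac{1}{712 + 44505} + 12923} = \frac{- \frac{17578}{3233} + 14192}{\frac{1}{712 + 44505} + 12923} = \frac{45865158}{3233 \left(\frac{1}{45217} + 12923\right)} = \frac{45865158}{3233 \cdot \frac{584339292}{45217}} = \frac{45865158}{3233} \cdot \frac{45217}{584339292} = \frac{345647474881}{314861488506}$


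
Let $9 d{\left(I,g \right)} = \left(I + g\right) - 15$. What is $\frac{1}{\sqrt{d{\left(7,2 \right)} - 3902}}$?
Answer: $- \frac{i \sqrt{8781}}{5854} \approx - 0.016007 i$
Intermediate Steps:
$d{\left(I,g \right)} = - \frac{5}{3} + \frac{I}{9} + \frac{g}{9}$ ($d{\left(I,g \right)} = \frac{\left(I + g\right) - 15}{9} = \frac{-15 + I + g}{9} = - \frac{5}{3} + \frac{I}{9} + \frac{g}{9}$)
$\frac{1}{\sqrt{d{\left(7,2 \right)} - 3902}} = \frac{1}{\sqrt{\left(- \frac{5}{3} + \frac{1}{9} \cdot 7 + \frac{1}{9} \cdot 2\right) - 3902}} = \frac{1}{\sqrt{\left(- \frac{5}{3} + \frac{7}{9} + \frac{2}{9}\right) - 3902}} = \frac{1}{\sqrt{- \frac{2}{3} - 3902}} = \frac{1}{\sqrt{- \frac{11708}{3}}} = \frac{1}{\frac{2}{3} i \sqrt{8781}} = - \frac{i \sqrt{8781}}{5854}$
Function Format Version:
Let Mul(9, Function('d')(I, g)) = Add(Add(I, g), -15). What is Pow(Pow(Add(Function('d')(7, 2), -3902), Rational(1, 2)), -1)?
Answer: Mul(Rational(-1, 5854), I, Pow(8781, Rational(1, 2))) ≈ Mul(-0.016007, I)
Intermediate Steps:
Function('d')(I, g) = Add(Rational(-5, 3), Mul(Rational(1, 9), I), Mul(Rational(1, 9), g)) (Function('d')(I, g) = Mul(Rational(1, 9), Add(Add(I, g), -15)) = Mul(Rational(1, 9), Add(-15, I, g)) = Add(Rational(-5, 3), Mul(Rational(1, 9), I), Mul(Rational(1, 9), g)))
Pow(Pow(Add(Function('d')(7, 2), -3902), Rational(1, 2)), -1) = Pow(Pow(Add(Add(Rational(-5, 3), Mul(Rational(1, 9), 7), Mul(Rational(1, 9), 2)), -3902), Rational(1, 2)), -1) = Pow(Pow(Add(Add(Rational(-5, 3), Rational(7, 9), Rational(2, 9)), -3902), Rational(1, 2)), -1) = Pow(Pow(Add(Rational(-2, 3), -3902), Rational(1, 2)), -1) = Pow(Pow(Rational(-11708, 3), Rational(1, 2)), -1) = Pow(Mul(Rational(2, 3), I, Pow(8781, Rational(1, 2))), -1) = Mul(Rational(-1, 5854), I, Pow(8781, Rational(1, 2)))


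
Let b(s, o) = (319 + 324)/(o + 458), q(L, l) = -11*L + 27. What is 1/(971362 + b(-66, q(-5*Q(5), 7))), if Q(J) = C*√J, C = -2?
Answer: 169721537305/164861354844169369 - 70730*√5/164861354844169369 ≈ 1.0295e-6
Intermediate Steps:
Q(J) = -2*√J
q(L, l) = 27 - 11*L
b(s, o) = 643/(458 + o)
1/(971362 + b(-66, q(-5*Q(5), 7))) = 1/(971362 + 643/(458 + (27 - (-55)*(-2*√5)))) = 1/(971362 + 643/(458 + (27 - 110*√5))) = 1/(971362 + 643/(485 - 110*√5))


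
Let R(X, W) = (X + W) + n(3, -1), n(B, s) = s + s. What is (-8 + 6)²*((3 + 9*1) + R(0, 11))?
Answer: 84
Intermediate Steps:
n(B, s) = 2*s
R(X, W) = -2 + W + X (R(X, W) = (X + W) + 2*(-1) = (W + X) - 2 = -2 + W + X)
(-8 + 6)²*((3 + 9*1) + R(0, 11)) = (-8 + 6)²*((3 + 9*1) + (-2 + 11 + 0)) = (-2)²*((3 + 9) + 9) = 4*(12 + 9) = 4*21 = 84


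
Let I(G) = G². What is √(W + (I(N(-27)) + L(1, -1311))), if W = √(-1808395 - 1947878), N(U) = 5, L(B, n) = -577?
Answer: √(-552 + I*√3756273) ≈ 27.048 + 35.827*I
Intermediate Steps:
W = I*√3756273 (W = √(-3756273) = I*√3756273 ≈ 1938.1*I)
√(W + (I(N(-27)) + L(1, -1311))) = √(I*√3756273 + (5² - 577)) = √(I*√3756273 + (25 - 577)) = √(I*√3756273 - 552) = √(-552 + I*√3756273)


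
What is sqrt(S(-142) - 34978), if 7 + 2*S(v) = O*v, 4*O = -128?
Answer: I*sqrt(130838)/2 ≈ 180.86*I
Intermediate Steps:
O = -32 (O = (1/4)*(-128) = -32)
S(v) = -7/2 - 16*v (S(v) = -7/2 + (-32*v)/2 = -7/2 - 16*v)
sqrt(S(-142) - 34978) = sqrt((-7/2 - 16*(-142)) - 34978) = sqrt((-7/2 + 2272) - 34978) = sqrt(4537/2 - 34978) = sqrt(-65419/2) = I*sqrt(130838)/2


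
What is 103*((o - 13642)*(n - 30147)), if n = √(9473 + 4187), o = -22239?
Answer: 111415564221 - 7391486*√3415 ≈ 1.1098e+11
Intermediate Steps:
n = 2*√3415 (n = √13660 = 2*√3415 ≈ 116.88)
103*((o - 13642)*(n - 30147)) = 103*((-22239 - 13642)*(2*√3415 - 30147)) = 103*(-35881*(-30147 + 2*√3415)) = 103*(1081704507 - 71762*√3415) = 111415564221 - 7391486*√3415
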